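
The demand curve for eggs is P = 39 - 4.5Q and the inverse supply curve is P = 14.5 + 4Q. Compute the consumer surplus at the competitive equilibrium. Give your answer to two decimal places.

Setting demand equal to supply, 24.5 = 8.5Q, so Q* = 2.8824 and P* = 26.0294.
The demand choke price is 39, so CS = (1/2)(Q*)(39 - P*) = (1/2)(2.8824)(12.9706) = 18.6929.

18.69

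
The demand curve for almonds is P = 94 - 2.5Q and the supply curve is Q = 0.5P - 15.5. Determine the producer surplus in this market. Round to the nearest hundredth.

196.00

Rewriting supply in inverse form: P = 31 + 2Q.
Equilibrium: 94 - 2.5Q = 31 + 2Q, so Q* = 14 and P* = 59.
Producer surplus is the triangle above supply below P*: (1/2)(14)(59 - 31) = (1/2)(14)(28) = 196.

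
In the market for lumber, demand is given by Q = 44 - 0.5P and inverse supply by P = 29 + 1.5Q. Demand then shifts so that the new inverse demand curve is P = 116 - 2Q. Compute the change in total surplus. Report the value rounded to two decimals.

584.00

Rewriting demand in inverse form: P = 88 - 2Q.
Initial equilibrium: Q_0 = 16.8571, P_0 = 54.2857; CS_0 = (1/2)(16.8571)(33.7143) = 284.1633, PS_0 = (1/2)(16.8571)(25.2857) = 213.1224.
New equilibrium: 116 - 2Q = 29 + 1.5Q gives Q_1 = 24.8571, P_1 = 66.2857; CS_1 = 617.8776, PS_1 = 463.4082.
Change in total surplus = (617.8776 + 463.4082) - (284.1633 + 213.1224) = 584.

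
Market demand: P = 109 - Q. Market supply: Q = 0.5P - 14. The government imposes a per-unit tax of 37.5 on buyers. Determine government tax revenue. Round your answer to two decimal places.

Rewriting supply in inverse form: P = 28 + 2Q.
Without the tax, 109 - Q = 28 + 2Q so Q* = 27 and P* = 82.
A tax on buyers shifts demand down by 37.5: (109 - 37.5) - Q = 28 + 2Q, so Q_t = 14.5. Buyers pay P_b = 94.5; sellers receive P_s = P_b - 37.5 = 57.
Tax revenue = t x Q_t = 37.5 x 14.5 = 543.75.

543.75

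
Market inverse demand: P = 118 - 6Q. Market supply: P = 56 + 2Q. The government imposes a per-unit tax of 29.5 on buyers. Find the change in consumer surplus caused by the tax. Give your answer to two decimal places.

Without the tax, 118 - 6Q = 56 + 2Q so Q* = 7.75 and P* = 71.5.
A tax on buyers shifts demand down by 29.5: (118 - 29.5) - 6Q = 56 + 2Q, so Q_t = 4.0625. Buyers pay P_b = 93.625; sellers receive P_s = P_b - 29.5 = 64.125.
CS falls from (1/2)(7.75)(46.5) = 180.1875 to (1/2)(4.0625)(24.375) = 49.5117, a change of -130.6758.

-130.68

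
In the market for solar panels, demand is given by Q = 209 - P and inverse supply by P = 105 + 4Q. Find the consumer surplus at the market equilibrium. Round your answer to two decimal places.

Rewriting demand in inverse form: P = 209 - Q.
Setting demand equal to supply, 104 = 5Q, so Q* = 20.8 and P* = 188.2.
Consumer surplus is the triangle under demand above P*: (1/2)(20.8)(209 - 188.2) = (1/2)(20.8)(20.8) = 216.32.

216.32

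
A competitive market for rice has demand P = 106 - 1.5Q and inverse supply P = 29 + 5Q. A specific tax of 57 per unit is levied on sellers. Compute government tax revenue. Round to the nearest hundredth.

175.38

Pre-tax equilibrium: 106 - 1.5Q = 29 + 5Q gives Q* = 11.8462, P* = 88.2308.
A tax on sellers shifts supply up by 57: 106 - 1.5Q = 29 + 5Q + 57, so Q_t = 3.0769. Buyers pay P_b = 101.3846; sellers receive P_s = P_b - 57 = 44.3846.
Tax revenue = t x Q_t = 57 x 3.0769 = 175.3846.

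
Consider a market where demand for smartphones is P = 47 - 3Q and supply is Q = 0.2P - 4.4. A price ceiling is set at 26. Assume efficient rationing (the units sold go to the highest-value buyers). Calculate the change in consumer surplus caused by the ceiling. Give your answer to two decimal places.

Rewriting supply in inverse form: P = 22 + 5Q.
Free-market equilibrium: 47 - 3Q = 22 + 5Q gives Q* = 3.125, P* = 37.625.
At the ceiling price 26, quantity supplied is (26 - 22)/5 = 0.8; supply is the short side, so Q = 0.8 trades at P = 26.
CS goes from (1/2)(3.125)(9.375) = 14.6484 to 15.84 (computed as (47 - 26)(0.8) - (1/2)(3)(0.8)^2), a change of 1.1916.

1.19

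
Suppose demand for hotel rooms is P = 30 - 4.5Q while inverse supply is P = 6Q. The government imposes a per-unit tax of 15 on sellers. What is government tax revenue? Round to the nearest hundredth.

21.43

Pre-tax equilibrium: 30 - 4.5Q = 6Q gives Q* = 2.8571, P* = 17.1429.
A tax on sellers shifts supply up by 15: 30 - 4.5Q = 6Q + 15, so Q_t = 1.4286. Buyers pay P_b = 23.5714; sellers receive P_s = P_b - 15 = 8.5714.
Revenue is the tax times quantity traded: 15 x 1.4286 = 21.4286.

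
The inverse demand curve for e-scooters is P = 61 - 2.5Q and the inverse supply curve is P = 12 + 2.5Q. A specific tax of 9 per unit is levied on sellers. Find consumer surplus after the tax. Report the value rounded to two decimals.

Without the tax, 61 - 2.5Q = 12 + 2.5Q so Q* = 9.8 and P* = 36.5.
With the tax, sellers need 9 more per unit: 61 - 2.5Q = 12 + 2.5Q + 9, so Q_t = 8. Buyers pay P_b = 41; sellers receive P_s = P_b - 9 = 32.
Consumer surplus is the triangle under demand above P_b: (1/2)(8)(61 - 41) = 80.

80.00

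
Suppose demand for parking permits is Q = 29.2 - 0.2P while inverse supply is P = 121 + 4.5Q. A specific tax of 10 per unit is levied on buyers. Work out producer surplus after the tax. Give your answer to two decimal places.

Rewriting demand in inverse form: P = 146 - 5Q.
Without the tax, 146 - 5Q = 121 + 4.5Q so Q* = 2.6316 and P* = 132.8421.
A tax on buyers shifts demand down by 10: (146 - 10) - 5Q = 121 + 4.5Q, so Q_t = 1.5789. Buyers pay P_b = 138.1053; sellers receive P_s = P_b - 10 = 128.1053.
PS = (1/2)(Q_t)(P_s - 121) = (1/2)(1.5789)(7.1053) = 5.6094.

5.61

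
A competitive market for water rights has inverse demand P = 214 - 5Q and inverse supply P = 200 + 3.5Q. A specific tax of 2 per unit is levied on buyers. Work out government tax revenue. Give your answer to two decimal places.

Without the tax, 214 - 5Q = 200 + 3.5Q so Q* = 1.6471 and P* = 205.7647.
With the tax, buyers' net willingness to pay falls by 2: (214 - 2) - 5Q = 200 + 3.5Q, so Q_t = 1.4118. Buyers pay P_b = 206.9412; sellers receive P_s = P_b - 2 = 204.9412.
Revenue is the tax times quantity traded: 2 x 1.4118 = 2.8235.

2.82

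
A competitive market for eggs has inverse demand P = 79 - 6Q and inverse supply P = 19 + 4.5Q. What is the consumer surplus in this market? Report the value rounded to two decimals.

Equilibrium: 79 - 6Q = 19 + 4.5Q, so Q* = 5.7143 and P* = 44.7143.
The demand choke price is 79, so CS = (1/2)(Q*)(79 - P*) = (1/2)(5.7143)(34.2857) = 97.9592.

97.96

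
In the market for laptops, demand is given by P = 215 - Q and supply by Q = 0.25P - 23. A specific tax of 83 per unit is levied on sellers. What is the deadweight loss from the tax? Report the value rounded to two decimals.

Rewriting supply in inverse form: P = 92 + 4Q.
Without the tax, 215 - Q = 92 + 4Q so Q* = 24.6 and P* = 190.4.
With the tax, sellers need 83 more per unit: 215 - Q = 92 + 4Q + 83, so Q_t = 8. Buyers pay P_b = 207; sellers receive P_s = P_b - 83 = 124.
The welfare triangle lost has base Q* - Q_t = 16.6 and height t = 83, so DWL = (1/2)(16.6)(83) = 688.9.

688.90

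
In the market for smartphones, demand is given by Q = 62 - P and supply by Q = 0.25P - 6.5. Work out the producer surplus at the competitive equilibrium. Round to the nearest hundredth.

Rewriting demand in inverse form: P = 62 - Q.
Rewriting supply in inverse form: P = 26 + 4Q.
Equilibrium: 62 - Q = 26 + 4Q, so Q* = 7.2 and P* = 54.8.
PS is the area between P* and the supply curve from 0 to Q*: (1/2)(7.2)(28.8) = 103.68.

103.68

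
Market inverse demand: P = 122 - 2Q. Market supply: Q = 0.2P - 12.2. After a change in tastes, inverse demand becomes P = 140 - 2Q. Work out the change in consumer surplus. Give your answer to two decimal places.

51.43

Rewriting supply in inverse form: P = 61 + 5Q.
Initial equilibrium: Q_0 = 8.7143, P_0 = 104.5714; CS_0 = (1/2)(8.7143)(17.4286) = 75.9388, PS_0 = (1/2)(8.7143)(43.5714) = 189.8469.
New equilibrium: 140 - 2Q = 61 + 5Q gives Q_1 = 11.2857, P_1 = 117.4286; CS_1 = 127.3673, PS_1 = 318.4184.
Change in consumer surplus = 127.3673 - 75.9388 = 51.4286.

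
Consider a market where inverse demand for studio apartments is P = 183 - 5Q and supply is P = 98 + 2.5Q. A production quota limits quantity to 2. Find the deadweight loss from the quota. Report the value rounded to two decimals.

326.67

Unrestricted equilibrium: Q* = (183 - 98)/(5 + 2.5) = 11.3333.
At Q = 2 the demand price is 183 - 5(2) = 173 and the supply price is 98 + 2.5(2) = 103.
DWL = (1/2)(gap between curves at 2) x (Q* - 2) = (1/2)(70)(9.3333) = 326.6667.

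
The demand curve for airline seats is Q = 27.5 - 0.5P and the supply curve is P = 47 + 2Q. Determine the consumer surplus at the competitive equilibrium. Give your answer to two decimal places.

Rewriting demand in inverse form: P = 55 - 2Q.
Setting demand equal to supply, 8 = 4Q, so Q* = 2 and P* = 51.
The demand choke price is 55, so CS = (1/2)(Q*)(55 - P*) = (1/2)(2)(4) = 4.

4.00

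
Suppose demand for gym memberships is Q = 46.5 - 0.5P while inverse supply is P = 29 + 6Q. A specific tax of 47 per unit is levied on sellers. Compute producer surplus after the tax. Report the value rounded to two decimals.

13.55

Rewriting demand in inverse form: P = 93 - 2Q.
Pre-tax equilibrium: 93 - 2Q = 29 + 6Q gives Q* = 8, P* = 77.
With the tax, sellers need 47 more per unit: 93 - 2Q = 29 + 6Q + 47, so Q_t = 2.125. Buyers pay P_b = 88.75; sellers receive P_s = P_b - 47 = 41.75.
PS = (1/2)(Q_t)(P_s - 29) = (1/2)(2.125)(12.75) = 13.5469.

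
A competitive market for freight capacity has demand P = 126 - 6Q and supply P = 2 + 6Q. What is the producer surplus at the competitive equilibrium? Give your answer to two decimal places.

Equilibrium: 126 - 6Q = 2 + 6Q, so Q* = 10.3333 and P* = 64.
PS is the area between P* and the supply curve from 0 to Q*: (1/2)(10.3333)(62) = 320.3333.

320.33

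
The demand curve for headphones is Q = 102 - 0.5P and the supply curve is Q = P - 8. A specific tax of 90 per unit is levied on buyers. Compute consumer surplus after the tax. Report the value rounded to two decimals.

Rewriting demand in inverse form: P = 204 - 2Q.
Rewriting supply in inverse form: P = 8 + Q.
Without the tax, 204 - 2Q = 8 + Q so Q* = 65.3333 and P* = 73.3333.
With the tax, buyers' net willingness to pay falls by 90: (204 - 90) - 2Q = 8 + Q, so Q_t = 35.3333. Buyers pay P_b = 133.3333; sellers receive P_s = P_b - 90 = 43.3333.
Consumer surplus is the triangle under demand above P_b: (1/2)(35.3333)(204 - 133.3333) = 1248.4444.

1248.44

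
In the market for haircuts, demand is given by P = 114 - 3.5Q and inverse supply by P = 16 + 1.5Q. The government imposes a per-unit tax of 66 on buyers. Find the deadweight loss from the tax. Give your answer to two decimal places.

Pre-tax equilibrium: 114 - 3.5Q = 16 + 1.5Q gives Q* = 19.6, P* = 45.4.
With the tax, buyers' net willingness to pay falls by 66: (114 - 66) - 3.5Q = 16 + 1.5Q, so Q_t = 6.4. Buyers pay P_b = 91.6; sellers receive P_s = P_b - 66 = 25.6.
Deadweight loss is the triangle between the curves from Q_t to Q*: (1/2)(19.6 - 6.4)(66) = 435.6.

435.60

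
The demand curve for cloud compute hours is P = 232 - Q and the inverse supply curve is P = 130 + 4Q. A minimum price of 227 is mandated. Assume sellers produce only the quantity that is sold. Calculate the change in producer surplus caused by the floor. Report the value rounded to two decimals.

Without the control, 232 - Q = 130 + 4Q so Q* = 20.4 and P* = 211.6.
At the floor price 227, quantity demanded is (232 - 227)/1 = 5; demand is the short side, so Q = 5 trades at P = 227.
PS goes from (1/2)(20.4)(81.6) = 832.32 to 435 (computed as (227 - 130)(5) - (1/2)(4)(5)^2), a change of -397.32.

-397.32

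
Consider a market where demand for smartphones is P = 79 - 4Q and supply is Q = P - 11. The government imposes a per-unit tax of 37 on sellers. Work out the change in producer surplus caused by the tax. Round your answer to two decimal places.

Rewriting supply in inverse form: P = 11 + Q.
Pre-tax equilibrium: 79 - 4Q = 11 + Q gives Q* = 13.6, P* = 24.6.
With the tax, sellers need 37 more per unit: 79 - 4Q = 11 + Q + 37, so Q_t = 6.2. Buyers pay P_b = 54.2; sellers receive P_s = P_b - 37 = 17.2.
Producers lose the trapezoid between P_s and P* out to Q_t plus the triangle from Q_t to Q*: change in PS = 19.22 - 92.48 = -73.26.

-73.26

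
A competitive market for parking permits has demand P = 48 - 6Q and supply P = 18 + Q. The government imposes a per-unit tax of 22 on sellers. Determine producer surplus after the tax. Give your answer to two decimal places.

0.65

Pre-tax equilibrium: 48 - 6Q = 18 + Q gives Q* = 4.2857, P* = 22.2857.
With the tax, sellers need 22 more per unit: 48 - 6Q = 18 + Q + 22, so Q_t = 1.1429. Buyers pay P_b = 41.1429; sellers receive P_s = P_b - 22 = 19.1429.
PS = (1/2)(Q_t)(P_s - 18) = (1/2)(1.1429)(1.1429) = 0.6531.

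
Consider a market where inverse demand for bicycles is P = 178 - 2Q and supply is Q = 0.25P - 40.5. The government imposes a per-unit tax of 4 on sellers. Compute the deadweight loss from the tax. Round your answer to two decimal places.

Rewriting supply in inverse form: P = 162 + 4Q.
Without the tax, 178 - 2Q = 162 + 4Q so Q* = 2.6667 and P* = 172.6667.
With the tax, sellers need 4 more per unit: 178 - 2Q = 162 + 4Q + 4, so Q_t = 2. Buyers pay P_b = 174; sellers receive P_s = P_b - 4 = 170.
Deadweight loss is the triangle between the curves from Q_t to Q*: (1/2)(2.6667 - 2)(4) = 1.3333.

1.33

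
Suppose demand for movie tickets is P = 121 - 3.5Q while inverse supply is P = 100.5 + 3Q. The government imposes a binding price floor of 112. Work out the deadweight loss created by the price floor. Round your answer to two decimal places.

Free-market equilibrium: 121 - 3.5Q = 100.5 + 3Q gives Q* = 3.1538, P* = 109.9615.
At P = 112, buyers demand (121 - 112)/3.5 = 2.5714 while sellers would supply more, so the quantity traded is 2.5714 at price 112.
At Q = 2.5714 the demand price is 112 and the supply price is 108.2143. Deadweight loss is the triangle between the curves from 2.5714 to 3.1538: (1/2)(112 - 108.2143)(3.1538 - 2.5714) = 1.1024.

1.10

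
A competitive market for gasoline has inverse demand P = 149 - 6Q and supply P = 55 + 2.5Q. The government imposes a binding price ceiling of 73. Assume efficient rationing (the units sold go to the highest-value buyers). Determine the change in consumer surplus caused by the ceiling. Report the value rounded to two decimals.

24.79

Free-market equilibrium: 149 - 6Q = 55 + 2.5Q gives Q* = 11.0588, P* = 82.6471.
At P = 73, sellers supply (73 - 55)/2.5 = 7.2 while buyers want more, so the quantity traded is 7.2 at price 73.
CS goes from (1/2)(11.0588)(66.3529) = 366.8927 to 391.68 (computed as (149 - 73)(7.2) - (1/2)(6)(7.2)^2), a change of 24.7873.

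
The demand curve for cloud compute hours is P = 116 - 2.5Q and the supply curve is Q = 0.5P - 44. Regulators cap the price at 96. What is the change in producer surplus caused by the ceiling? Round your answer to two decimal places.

Rewriting supply in inverse form: P = 88 + 2Q.
Free-market equilibrium: 116 - 2.5Q = 88 + 2Q gives Q* = 6.2222, P* = 100.4444.
At P = 96, sellers supply (96 - 88)/2 = 4 while buyers want more, so the quantity traded is 4 at price 96.
PS goes from (1/2)(6.2222)(12.4444) = 38.716 to 16 (computed as (96 - 88)(4) - (1/2)(2)(4)^2), a change of -22.716.

-22.72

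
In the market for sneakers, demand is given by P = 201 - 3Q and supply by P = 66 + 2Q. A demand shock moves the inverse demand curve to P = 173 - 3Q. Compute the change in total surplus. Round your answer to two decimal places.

-677.60

Initial equilibrium: Q_0 = 27, P_0 = 120; CS_0 = (1/2)(27)(81) = 1093.5, PS_0 = (1/2)(27)(54) = 729.
New equilibrium: 173 - 3Q = 66 + 2Q gives Q_1 = 21.4, P_1 = 108.8; CS_1 = 686.94, PS_1 = 457.96.
Change in total surplus = (686.94 + 457.96) - (1093.5 + 729) = -677.6.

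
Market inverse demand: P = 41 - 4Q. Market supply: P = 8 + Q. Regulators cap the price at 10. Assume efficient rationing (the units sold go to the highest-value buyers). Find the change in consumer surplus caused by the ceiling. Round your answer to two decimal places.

Free-market equilibrium: 41 - 4Q = 8 + Q gives Q* = 6.6, P* = 14.6.
At P = 10, sellers supply (10 - 8)/1 = 2 while buyers want more, so the quantity traded is 2 at price 10.
CS goes from (1/2)(6.6)(26.4) = 87.12 to 54 (computed as (41 - 10)(2) - (1/2)(4)(2)^2), a change of -33.12.

-33.12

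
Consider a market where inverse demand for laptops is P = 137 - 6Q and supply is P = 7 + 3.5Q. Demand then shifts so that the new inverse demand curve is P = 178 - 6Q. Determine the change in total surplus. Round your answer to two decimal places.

649.53

Initial equilibrium: Q_0 = 13.6842, P_0 = 54.8947; CS_0 = (1/2)(13.6842)(82.1053) = 561.7729, PS_0 = (1/2)(13.6842)(47.8947) = 327.7008.
New equilibrium: 178 - 6Q = 7 + 3.5Q gives Q_1 = 18, P_1 = 70; CS_1 = 972, PS_1 = 567.
Change in total surplus = (972 + 567) - (561.7729 + 327.7008) = 649.5263.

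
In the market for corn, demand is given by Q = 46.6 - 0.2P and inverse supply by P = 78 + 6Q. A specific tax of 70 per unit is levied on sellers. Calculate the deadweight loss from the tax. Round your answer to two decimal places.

Rewriting demand in inverse form: P = 233 - 5Q.
Without the tax, 233 - 5Q = 78 + 6Q so Q* = 14.0909 and P* = 162.5455.
A tax on sellers shifts supply up by 70: 233 - 5Q = 78 + 6Q + 70, so Q_t = 7.7273. Buyers pay P_b = 194.3636; sellers receive P_s = P_b - 70 = 124.3636.
The welfare triangle lost has base Q* - Q_t = 6.3636 and height t = 70, so DWL = (1/2)(6.3636)(70) = 222.7273.

222.73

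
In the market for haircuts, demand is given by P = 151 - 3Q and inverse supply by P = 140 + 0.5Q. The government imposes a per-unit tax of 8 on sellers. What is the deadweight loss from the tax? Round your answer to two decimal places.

Pre-tax equilibrium: 151 - 3Q = 140 + 0.5Q gives Q* = 3.1429, P* = 141.5714.
A tax on sellers shifts supply up by 8: 151 - 3Q = 140 + 0.5Q + 8, so Q_t = 0.8571. Buyers pay P_b = 148.4286; sellers receive P_s = P_b - 8 = 140.4286.
The welfare triangle lost has base Q* - Q_t = 2.2857 and height t = 8, so DWL = (1/2)(2.2857)(8) = 9.1429.

9.14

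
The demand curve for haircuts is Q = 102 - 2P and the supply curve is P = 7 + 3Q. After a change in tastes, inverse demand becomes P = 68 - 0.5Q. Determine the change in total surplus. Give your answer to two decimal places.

255.00

Rewriting demand in inverse form: P = 51 - 0.5Q.
Initial equilibrium: Q_0 = 12.5714, P_0 = 44.7143; CS_0 = (1/2)(12.5714)(6.2857) = 39.5102, PS_0 = (1/2)(12.5714)(37.7143) = 237.0612.
New equilibrium: 68 - 0.5Q = 7 + 3Q gives Q_1 = 17.4286, P_1 = 59.2857; CS_1 = 75.9388, PS_1 = 455.6327.
Change in total surplus = (75.9388 + 455.6327) - (39.5102 + 237.0612) = 255.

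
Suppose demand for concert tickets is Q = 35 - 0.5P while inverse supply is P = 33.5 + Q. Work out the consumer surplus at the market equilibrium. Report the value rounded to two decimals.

148.03

Rewriting demand in inverse form: P = 70 - 2Q.
Set 70 - 2Q = 33.5 + Q, which gives 36.5 = 3Q, so Q* = 12.1667 and P* = 70 - 2(12.1667) = 45.6667.
Consumer surplus is the triangle under demand above P*: (1/2)(12.1667)(70 - 45.6667) = (1/2)(12.1667)(24.3333) = 148.0278.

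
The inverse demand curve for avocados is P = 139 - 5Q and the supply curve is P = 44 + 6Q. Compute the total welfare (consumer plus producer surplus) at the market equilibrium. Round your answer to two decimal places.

410.23

Setting demand equal to supply, 95 = 11Q, so Q* = 8.6364 and P* = 95.8182.
CS = (1/2)(8.6364)(43.1818) = 186.4669 and PS = (1/2)(8.6364)(51.8182) = 223.7603, so total surplus = 410.2273.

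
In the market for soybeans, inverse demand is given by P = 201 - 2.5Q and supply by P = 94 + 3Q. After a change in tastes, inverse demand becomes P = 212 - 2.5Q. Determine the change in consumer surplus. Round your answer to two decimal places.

102.27

Initial equilibrium: Q_0 = 19.4545, P_0 = 152.3636; CS_0 = (1/2)(19.4545)(48.6364) = 473.0992, PS_0 = (1/2)(19.4545)(58.3636) = 567.719.
New equilibrium: 212 - 2.5Q = 94 + 3Q gives Q_1 = 21.4545, P_1 = 158.3636; CS_1 = 575.3719, PS_1 = 690.4463.
Change in consumer surplus = 575.3719 - 473.0992 = 102.2727.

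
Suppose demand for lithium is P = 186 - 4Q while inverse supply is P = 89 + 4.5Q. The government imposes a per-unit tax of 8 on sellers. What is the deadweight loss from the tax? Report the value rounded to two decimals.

Without the tax, 186 - 4Q = 89 + 4.5Q so Q* = 11.4118 and P* = 140.3529.
A tax on sellers shifts supply up by 8: 186 - 4Q = 89 + 4.5Q + 8, so Q_t = 10.4706. Buyers pay P_b = 144.1176; sellers receive P_s = P_b - 8 = 136.1176.
Deadweight loss is the triangle between the curves from Q_t to Q*: (1/2)(11.4118 - 10.4706)(8) = 3.7647.

3.76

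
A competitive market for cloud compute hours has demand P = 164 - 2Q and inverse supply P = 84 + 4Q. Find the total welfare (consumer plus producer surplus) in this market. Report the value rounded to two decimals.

Setting demand equal to supply, 80 = 6Q, so Q* = 13.3333 and P* = 137.3333.
Total surplus is the full triangle between the curves from 0 to Q*: (1/2)(13.3333)(164 - 84) = 533.3333.

533.33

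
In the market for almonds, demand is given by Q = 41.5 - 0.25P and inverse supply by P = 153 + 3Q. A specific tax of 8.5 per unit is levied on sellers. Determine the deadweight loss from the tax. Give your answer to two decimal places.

5.16

Rewriting demand in inverse form: P = 166 - 4Q.
Without the tax, 166 - 4Q = 153 + 3Q so Q* = 1.8571 and P* = 158.5714.
A tax on sellers shifts supply up by 8.5: 166 - 4Q = 153 + 3Q + 8.5, so Q_t = 0.6429. Buyers pay P_b = 163.4286; sellers receive P_s = P_b - 8.5 = 154.9286.
Deadweight loss is the triangle between the curves from Q_t to Q*: (1/2)(1.8571 - 0.6429)(8.5) = 5.1607.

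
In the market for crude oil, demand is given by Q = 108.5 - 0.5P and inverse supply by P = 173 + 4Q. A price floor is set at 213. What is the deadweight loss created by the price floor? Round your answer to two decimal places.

85.33

Rewriting demand in inverse form: P = 217 - 2Q.
Free-market equilibrium: 217 - 2Q = 173 + 4Q gives Q* = 7.3333, P* = 202.3333.
At P = 213, buyers demand (217 - 213)/2 = 2 while sellers would supply more, so the quantity traded is 2 at price 213.
The lost-trades triangle has base Q* - 2 = 5.3333 and height equal to the gap between the curves at Q = 2, which is 213 - 181 = 32. DWL = (1/2)(5.3333)(32) = 85.3333.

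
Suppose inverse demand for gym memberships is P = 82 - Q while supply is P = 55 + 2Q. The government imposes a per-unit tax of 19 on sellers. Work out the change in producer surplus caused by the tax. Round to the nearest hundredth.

Without the tax, 82 - Q = 55 + 2Q so Q* = 9 and P* = 73.
With the tax, sellers need 19 more per unit: 82 - Q = 55 + 2Q + 19, so Q_t = 2.6667. Buyers pay P_b = 79.3333; sellers receive P_s = P_b - 19 = 60.3333.
PS falls from (1/2)(9)(18) = 81 to (1/2)(2.6667)(5.3333) = 7.1111, a change of -73.8889.

-73.89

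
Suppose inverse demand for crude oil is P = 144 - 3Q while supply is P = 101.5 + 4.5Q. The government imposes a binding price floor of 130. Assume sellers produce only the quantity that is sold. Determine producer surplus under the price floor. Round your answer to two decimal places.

84.00

Without the control, 144 - 3Q = 101.5 + 4.5Q so Q* = 5.6667 and P* = 127.
At P = 130, buyers demand (144 - 130)/3 = 4.6667 while sellers would supply more, so the quantity traded is 4.6667 at price 130.
The supply price at Q = 4.6667 is 122.5. PS is the trapezoid between 130 and supply over [0, 4.6667]: (1/2)[(130 - 101.5) + (130 - 122.5)](4.6667) = 84.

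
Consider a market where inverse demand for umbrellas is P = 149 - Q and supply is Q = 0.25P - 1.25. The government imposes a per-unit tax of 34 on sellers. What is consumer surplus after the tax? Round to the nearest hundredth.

Rewriting supply in inverse form: P = 5 + 4Q.
Pre-tax equilibrium: 149 - Q = 5 + 4Q gives Q* = 28.8, P* = 120.2.
With the tax, sellers need 34 more per unit: 149 - Q = 5 + 4Q + 34, so Q_t = 22. Buyers pay P_b = 127; sellers receive P_s = P_b - 34 = 93.
Consumer surplus is the triangle under demand above P_b: (1/2)(22)(149 - 127) = 242.

242.00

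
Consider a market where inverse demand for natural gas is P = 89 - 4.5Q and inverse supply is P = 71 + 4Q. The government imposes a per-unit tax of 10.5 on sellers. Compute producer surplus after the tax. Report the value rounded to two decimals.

Pre-tax equilibrium: 89 - 4.5Q = 71 + 4Q gives Q* = 2.1176, P* = 79.4706.
With the tax, sellers need 10.5 more per unit: 89 - 4.5Q = 71 + 4Q + 10.5, so Q_t = 0.8824. Buyers pay P_b = 85.0294; sellers receive P_s = P_b - 10.5 = 74.5294.
Producer surplus is the triangle above supply below P_s: (1/2)(0.8824)(74.5294 - 71) = 1.5571.

1.56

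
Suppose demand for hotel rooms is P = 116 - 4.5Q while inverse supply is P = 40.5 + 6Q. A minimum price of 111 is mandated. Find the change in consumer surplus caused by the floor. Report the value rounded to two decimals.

Without the control, 116 - 4.5Q = 40.5 + 6Q so Q* = 7.1905 and P* = 83.6429.
At the floor price 111, quantity demanded is (116 - 111)/4.5 = 1.1111; demand is the short side, so Q = 1.1111 trades at P = 111.
CS goes from (1/2)(7.1905)(32.3571) = 116.3316 to 2.7778 (computed as (116 - 111)(1.1111) - (1/2)(4.5)(1.1111)^2), a change of -113.5539.

-113.55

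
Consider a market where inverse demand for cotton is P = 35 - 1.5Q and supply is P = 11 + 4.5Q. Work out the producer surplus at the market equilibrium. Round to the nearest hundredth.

Equilibrium: 35 - 1.5Q = 11 + 4.5Q, so Q* = 4 and P* = 29.
Producer surplus is the triangle above supply below P*: (1/2)(4)(29 - 11) = (1/2)(4)(18) = 36.

36.00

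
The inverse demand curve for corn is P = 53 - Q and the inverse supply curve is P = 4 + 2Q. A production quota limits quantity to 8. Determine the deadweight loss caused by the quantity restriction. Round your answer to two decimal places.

Without the quota, 53 - Q = 4 + 2Q gives Q* = 16.3333.
At Q = 8 the demand price is 53 - (8) = 45 and the supply price is 4 + 2(8) = 20.
DWL = (1/2)(gap between curves at 8) x (Q* - 8) = (1/2)(25)(8.3333) = 104.1667.

104.17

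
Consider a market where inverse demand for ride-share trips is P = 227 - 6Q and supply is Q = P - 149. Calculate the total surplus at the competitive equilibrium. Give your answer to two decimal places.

Rewriting supply in inverse form: P = 149 + Q.
Equilibrium: 227 - 6Q = 149 + Q, so Q* = 11.1429 and P* = 160.1429.
Total surplus is the full triangle between the curves from 0 to Q*: (1/2)(11.1429)(227 - 149) = 434.5714.

434.57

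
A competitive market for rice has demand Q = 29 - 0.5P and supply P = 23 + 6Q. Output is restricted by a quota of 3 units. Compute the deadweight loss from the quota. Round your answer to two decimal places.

7.56

Rewriting demand in inverse form: P = 58 - 2Q.
Unrestricted equilibrium: Q* = (58 - 23)/(2 + 6) = 4.375.
At Q = 3 the demand price is 58 - 2(3) = 52 and the supply price is 23 + 6(3) = 41.
Deadweight loss is the triangle between the curves from 3 to 4.375: (1/2)(52 - 41)(4.375 - 3) = 7.5625.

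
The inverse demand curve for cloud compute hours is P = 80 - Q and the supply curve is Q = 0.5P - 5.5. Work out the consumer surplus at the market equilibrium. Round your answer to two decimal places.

264.50

Rewriting supply in inverse form: P = 11 + 2Q.
Set 80 - Q = 11 + 2Q, which gives 69 = 3Q, so Q* = 23 and P* = 80 - (23) = 57.
The demand choke price is 80, so CS = (1/2)(Q*)(80 - P*) = (1/2)(23)(23) = 264.5.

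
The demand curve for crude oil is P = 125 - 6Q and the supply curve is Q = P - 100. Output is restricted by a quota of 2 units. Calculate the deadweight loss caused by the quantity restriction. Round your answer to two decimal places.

8.64

Rewriting supply in inverse form: P = 100 + Q.
Without the quota, 125 - 6Q = 100 + Q gives Q* = 3.5714.
At Q = 2 the demand price is 125 - 6(2) = 113 and the supply price is 100 + (2) = 102.
DWL = (1/2)(gap between curves at 2) x (Q* - 2) = (1/2)(11)(1.5714) = 8.6429.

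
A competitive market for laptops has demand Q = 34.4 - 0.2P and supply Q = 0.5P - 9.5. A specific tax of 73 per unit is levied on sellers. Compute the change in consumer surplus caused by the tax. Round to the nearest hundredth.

-867.81

Rewriting demand in inverse form: P = 172 - 5Q.
Rewriting supply in inverse form: P = 19 + 2Q.
Pre-tax equilibrium: 172 - 5Q = 19 + 2Q gives Q* = 21.8571, P* = 62.7143.
With the tax, sellers need 73 more per unit: 172 - 5Q = 19 + 2Q + 73, so Q_t = 11.4286. Buyers pay P_b = 114.8571; sellers receive P_s = P_b - 73 = 41.8571.
CS falls from (1/2)(21.8571)(109.2857) = 1194.3367 to (1/2)(11.4286)(57.1429) = 326.5306, a change of -867.8061.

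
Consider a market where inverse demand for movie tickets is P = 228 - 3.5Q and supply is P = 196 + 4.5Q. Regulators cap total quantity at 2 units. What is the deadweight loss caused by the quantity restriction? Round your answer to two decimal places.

16.00

Unrestricted equilibrium: Q* = (228 - 196)/(3.5 + 4.5) = 4.
At Q = 2 the demand price is 228 - 3.5(2) = 221 and the supply price is 196 + 4.5(2) = 205.
Deadweight loss is the triangle between the curves from 2 to 4: (1/2)(221 - 205)(4 - 2) = 16.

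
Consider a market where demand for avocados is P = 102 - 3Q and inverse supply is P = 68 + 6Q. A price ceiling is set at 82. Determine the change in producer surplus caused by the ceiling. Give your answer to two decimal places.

-26.48

Free-market equilibrium: 102 - 3Q = 68 + 6Q gives Q* = 3.7778, P* = 90.6667.
At the ceiling price 82, quantity supplied is (82 - 68)/6 = 2.3333; supply is the short side, so Q = 2.3333 trades at P = 82.
PS goes from (1/2)(3.7778)(22.6667) = 42.8148 to 16.3333 (computed as (82 - 68)(2.3333) - (1/2)(6)(2.3333)^2), a change of -26.4815.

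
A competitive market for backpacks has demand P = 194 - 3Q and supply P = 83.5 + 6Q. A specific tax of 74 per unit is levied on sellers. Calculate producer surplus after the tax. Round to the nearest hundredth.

49.34

Without the tax, 194 - 3Q = 83.5 + 6Q so Q* = 12.2778 and P* = 157.1667.
With the tax, sellers need 74 more per unit: 194 - 3Q = 83.5 + 6Q + 74, so Q_t = 4.0556. Buyers pay P_b = 181.8333; sellers receive P_s = P_b - 74 = 107.8333.
Producer surplus is the triangle above supply below P_s: (1/2)(4.0556)(107.8333 - 83.5) = 49.3426.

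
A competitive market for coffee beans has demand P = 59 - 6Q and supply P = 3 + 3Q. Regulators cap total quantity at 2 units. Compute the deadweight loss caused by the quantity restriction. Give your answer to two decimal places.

80.22

Unrestricted equilibrium: Q* = (59 - 3)/(6 + 3) = 6.2222.
At Q = 2 the demand price is 59 - 6(2) = 47 and the supply price is 3 + 3(2) = 9.
DWL = (1/2)(gap between curves at 2) x (Q* - 2) = (1/2)(38)(4.2222) = 80.2222.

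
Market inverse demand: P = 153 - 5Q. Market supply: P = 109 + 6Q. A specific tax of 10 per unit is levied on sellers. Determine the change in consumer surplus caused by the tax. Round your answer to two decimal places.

Pre-tax equilibrium: 153 - 5Q = 109 + 6Q gives Q* = 4, P* = 133.
A tax on sellers shifts supply up by 10: 153 - 5Q = 109 + 6Q + 10, so Q_t = 3.0909. Buyers pay P_b = 137.5455; sellers receive P_s = P_b - 10 = 127.5455.
CS falls from (1/2)(4)(20) = 40 to (1/2)(3.0909)(15.4545) = 23.8843, a change of -16.1157.

-16.12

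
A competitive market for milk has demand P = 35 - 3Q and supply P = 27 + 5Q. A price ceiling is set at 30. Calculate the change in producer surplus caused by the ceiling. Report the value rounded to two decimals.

-1.60

Without the control, 35 - 3Q = 27 + 5Q so Q* = 1 and P* = 32.
At the ceiling price 30, quantity supplied is (30 - 27)/5 = 0.6; supply is the short side, so Q = 0.6 trades at P = 30.
PS goes from (1/2)(1)(5) = 2.5 to 0.9 (computed as (30 - 27)(0.6) - (1/2)(5)(0.6)^2), a change of -1.6.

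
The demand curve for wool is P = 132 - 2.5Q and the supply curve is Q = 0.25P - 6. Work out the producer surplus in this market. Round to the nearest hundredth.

Rewriting supply in inverse form: P = 24 + 4Q.
Equilibrium: 132 - 2.5Q = 24 + 4Q, so Q* = 16.6154 and P* = 90.4615.
Producer surplus is the triangle above supply below P*: (1/2)(16.6154)(90.4615 - 24) = (1/2)(16.6154)(66.4615) = 552.142.

552.14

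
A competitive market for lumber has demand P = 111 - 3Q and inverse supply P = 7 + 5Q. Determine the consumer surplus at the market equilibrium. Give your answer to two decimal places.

253.50

Setting demand equal to supply, 104 = 8Q, so Q* = 13 and P* = 72.
Consumer surplus is the triangle under demand above P*: (1/2)(13)(111 - 72) = (1/2)(13)(39) = 253.5.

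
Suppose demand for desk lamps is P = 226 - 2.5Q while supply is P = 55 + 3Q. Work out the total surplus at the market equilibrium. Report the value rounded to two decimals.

2658.27

Equilibrium: 226 - 2.5Q = 55 + 3Q, so Q* = 31.0909 and P* = 148.2727.
CS = (1/2)(31.0909)(77.7273) = 1208.3058 and PS = (1/2)(31.0909)(93.2727) = 1449.9669, so total surplus = 2658.2727.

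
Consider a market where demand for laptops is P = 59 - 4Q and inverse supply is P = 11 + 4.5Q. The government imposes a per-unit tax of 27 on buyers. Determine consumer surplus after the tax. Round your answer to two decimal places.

12.21

Without the tax, 59 - 4Q = 11 + 4.5Q so Q* = 5.6471 and P* = 36.4118.
With the tax, buyers' net willingness to pay falls by 27: (59 - 27) - 4Q = 11 + 4.5Q, so Q_t = 2.4706. Buyers pay P_b = 49.1176; sellers receive P_s = P_b - 27 = 22.1176.
Consumer surplus is the triangle under demand above P_b: (1/2)(2.4706)(59 - 49.1176) = 12.2076.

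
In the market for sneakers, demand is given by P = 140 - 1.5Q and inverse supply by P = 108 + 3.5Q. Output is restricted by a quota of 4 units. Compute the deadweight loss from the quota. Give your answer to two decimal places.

Without the quota, 140 - 1.5Q = 108 + 3.5Q gives Q* = 6.4.
At Q = 4 the demand price is 140 - 1.5(4) = 134 and the supply price is 108 + 3.5(4) = 122.
Deadweight loss is the triangle between the curves from 4 to 6.4: (1/2)(134 - 122)(6.4 - 4) = 14.4.

14.40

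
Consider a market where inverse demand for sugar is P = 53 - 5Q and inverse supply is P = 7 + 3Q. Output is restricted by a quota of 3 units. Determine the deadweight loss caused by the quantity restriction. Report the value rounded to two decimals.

30.25

Unrestricted equilibrium: Q* = (53 - 7)/(5 + 3) = 5.75.
At Q = 3 the demand price is 53 - 5(3) = 38 and the supply price is 7 + 3(3) = 16.
Deadweight loss is the triangle between the curves from 3 to 5.75: (1/2)(38 - 16)(5.75 - 3) = 30.25.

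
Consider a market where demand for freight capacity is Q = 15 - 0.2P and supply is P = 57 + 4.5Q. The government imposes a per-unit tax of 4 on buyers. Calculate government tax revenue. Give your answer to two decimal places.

5.89

Rewriting demand in inverse form: P = 75 - 5Q.
Pre-tax equilibrium: 75 - 5Q = 57 + 4.5Q gives Q* = 1.8947, P* = 65.5263.
A tax on buyers shifts demand down by 4: (75 - 4) - 5Q = 57 + 4.5Q, so Q_t = 1.4737. Buyers pay P_b = 67.6316; sellers receive P_s = P_b - 4 = 63.6316.
Tax revenue = t x Q_t = 4 x 1.4737 = 5.8947.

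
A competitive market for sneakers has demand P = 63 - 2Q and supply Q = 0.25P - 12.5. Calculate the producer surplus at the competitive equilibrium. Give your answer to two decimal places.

9.39

Rewriting supply in inverse form: P = 50 + 4Q.
Setting demand equal to supply, 13 = 6Q, so Q* = 2.1667 and P* = 58.6667.
PS is the area between P* and the supply curve from 0 to Q*: (1/2)(2.1667)(8.6667) = 9.3889.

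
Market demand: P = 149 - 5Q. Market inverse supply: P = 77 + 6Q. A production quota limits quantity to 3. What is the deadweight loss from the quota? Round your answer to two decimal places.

69.14

Unrestricted equilibrium: Q* = (149 - 77)/(5 + 6) = 6.5455.
At Q = 3 the demand price is 149 - 5(3) = 134 and the supply price is 77 + 6(3) = 95.
Deadweight loss is the triangle between the curves from 3 to 6.5455: (1/2)(134 - 95)(6.5455 - 3) = 69.1364.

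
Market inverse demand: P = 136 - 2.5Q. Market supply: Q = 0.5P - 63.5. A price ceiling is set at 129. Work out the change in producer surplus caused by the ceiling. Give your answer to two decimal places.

-3.00

Rewriting supply in inverse form: P = 127 + 2Q.
Without the control, 136 - 2.5Q = 127 + 2Q so Q* = 2 and P* = 131.
At P = 129, sellers supply (129 - 127)/2 = 1 while buyers want more, so the quantity traded is 1 at price 129.
PS goes from (1/2)(2)(4) = 4 to 1 (computed as (129 - 127)(1) - (1/2)(2)(1)^2), a change of -3.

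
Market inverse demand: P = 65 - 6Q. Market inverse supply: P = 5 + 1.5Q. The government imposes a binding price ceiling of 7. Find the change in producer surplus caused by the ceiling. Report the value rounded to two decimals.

-46.67

Free-market equilibrium: 65 - 6Q = 5 + 1.5Q gives Q* = 8, P* = 17.
At the ceiling price 7, quantity supplied is (7 - 5)/1.5 = 1.3333; supply is the short side, so Q = 1.3333 trades at P = 7.
PS goes from (1/2)(8)(12) = 48 to 1.3333 (computed as (7 - 5)(1.3333) - (1/2)(1.5)(1.3333)^2), a change of -46.6667.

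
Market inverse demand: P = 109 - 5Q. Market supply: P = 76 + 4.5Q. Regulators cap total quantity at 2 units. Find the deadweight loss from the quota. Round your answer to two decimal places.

Unrestricted equilibrium: Q* = (109 - 76)/(5 + 4.5) = 3.4737.
At Q = 2 the demand price is 109 - 5(2) = 99 and the supply price is 76 + 4.5(2) = 85.
DWL = (1/2)(gap between curves at 2) x (Q* - 2) = (1/2)(14)(1.4737) = 10.3158.

10.32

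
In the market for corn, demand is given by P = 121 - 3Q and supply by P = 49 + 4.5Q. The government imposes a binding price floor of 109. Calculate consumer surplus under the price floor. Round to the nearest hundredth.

24.00

Free-market equilibrium: 121 - 3Q = 49 + 4.5Q gives Q* = 9.6, P* = 92.2.
At the floor price 109, quantity demanded is (121 - 109)/3 = 4; demand is the short side, so Q = 4 trades at P = 109.
CS is the triangle under demand above 109: (1/2)(4)(121 - 109) = 24.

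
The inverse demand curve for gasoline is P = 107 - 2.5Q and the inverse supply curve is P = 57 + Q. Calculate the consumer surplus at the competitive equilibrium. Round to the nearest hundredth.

255.10

Set 107 - 2.5Q = 57 + Q, which gives 50 = 3.5Q, so Q* = 14.2857 and P* = 107 - 2.5(14.2857) = 71.2857.
Consumer surplus is the triangle under demand above P*: (1/2)(14.2857)(107 - 71.2857) = (1/2)(14.2857)(35.7143) = 255.102.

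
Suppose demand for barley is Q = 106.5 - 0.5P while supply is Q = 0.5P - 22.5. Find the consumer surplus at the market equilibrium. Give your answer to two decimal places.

Rewriting demand in inverse form: P = 213 - 2Q.
Rewriting supply in inverse form: P = 45 + 2Q.
Set 213 - 2Q = 45 + 2Q, which gives 168 = 4Q, so Q* = 42 and P* = 213 - 2(42) = 129.
Consumer surplus is the triangle under demand above P*: (1/2)(42)(213 - 129) = (1/2)(42)(84) = 1764.

1764.00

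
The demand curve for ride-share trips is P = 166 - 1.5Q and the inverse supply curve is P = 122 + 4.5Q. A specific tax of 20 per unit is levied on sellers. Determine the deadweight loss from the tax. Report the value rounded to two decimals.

Without the tax, 166 - 1.5Q = 122 + 4.5Q so Q* = 7.3333 and P* = 155.
With the tax, sellers need 20 more per unit: 166 - 1.5Q = 122 + 4.5Q + 20, so Q_t = 4. Buyers pay P_b = 160; sellers receive P_s = P_b - 20 = 140.
Deadweight loss is the triangle between the curves from Q_t to Q*: (1/2)(7.3333 - 4)(20) = 33.3333.

33.33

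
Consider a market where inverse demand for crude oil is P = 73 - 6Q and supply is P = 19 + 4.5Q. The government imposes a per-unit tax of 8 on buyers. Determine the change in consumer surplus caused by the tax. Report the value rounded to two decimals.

-21.77

Without the tax, 73 - 6Q = 19 + 4.5Q so Q* = 5.1429 and P* = 42.1429.
With the tax, buyers' net willingness to pay falls by 8: (73 - 8) - 6Q = 19 + 4.5Q, so Q_t = 4.381. Buyers pay P_b = 46.7143; sellers receive P_s = P_b - 8 = 38.7143.
CS falls from (1/2)(5.1429)(30.8571) = 79.3469 to (1/2)(4.381)(26.2857) = 57.5782, a change of -21.7687.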